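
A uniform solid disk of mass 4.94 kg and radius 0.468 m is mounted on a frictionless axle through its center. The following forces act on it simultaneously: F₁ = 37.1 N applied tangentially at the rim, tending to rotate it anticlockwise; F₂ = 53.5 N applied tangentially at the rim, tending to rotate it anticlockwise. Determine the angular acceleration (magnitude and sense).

α ≈ 78.4 rad/s², anticlockwise

I = ½MR² = (1/2)(4.94)(0.468)² = 0.5410 kg·m².
Taking anticlockwise as positive: τ₁ = +(37.1)(0.468) = +17.36 N·m; τ₂ = +(53.5)(0.468) = +25.04 N·m.
Net torque τ = 42.40 N·m.
α = τ/I = 42.40/0.5410 = 78.38 rad/s².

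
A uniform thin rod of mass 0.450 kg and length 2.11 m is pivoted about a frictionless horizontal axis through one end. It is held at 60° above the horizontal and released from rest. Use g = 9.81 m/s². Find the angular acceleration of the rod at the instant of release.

About the pivot, I = (1/3)ML² = (1/3)(0.450)(2.11)² = 0.6678 kg·m².
The weight acts at the center, a distance L/2 = 1.055 m from the pivot; τ = Mg(L/2) cos 60° = 2.329 N·m.
α = τ/I = 2.329/0.6678 = 3.487 rad/s².
(Equivalently α = (3g/(2L)) cos 60° = 3.487 rad/s².)

α ≈ 3.49 rad/s²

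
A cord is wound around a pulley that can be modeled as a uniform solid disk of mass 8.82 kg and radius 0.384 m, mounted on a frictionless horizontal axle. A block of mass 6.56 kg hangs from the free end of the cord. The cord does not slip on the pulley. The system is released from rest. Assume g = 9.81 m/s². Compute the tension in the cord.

T ≈ 25.9 N

I = ½MR² = (1/2)(8.82)(0.384)² = 0.6503 kg·m².
Block: mg − T = ma. Pulley: TR = Iα. No-slip: a = αR, so T = (I/R²)a = 4.410·a.
Then mg = (m + 4.410)a, so a = (6.56)(9.81)/(6.56 + 4.410) = 5.866 m/s².
T = 4.410·a = 25.87 N.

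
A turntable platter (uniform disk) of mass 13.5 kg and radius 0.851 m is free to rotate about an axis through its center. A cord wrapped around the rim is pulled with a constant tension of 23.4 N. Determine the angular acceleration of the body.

α ≈ 4.07 rad/s²

I = ½MR² = (1/2)(13.5)(0.851)² = 4.888 kg·m².
τ = F R = (23.4)(0.851) = 19.91 N·m.
Newton's second law for rotation, τ = Iα, gives α = τ/I = 19.91/4.888 = 4.074 rad/s².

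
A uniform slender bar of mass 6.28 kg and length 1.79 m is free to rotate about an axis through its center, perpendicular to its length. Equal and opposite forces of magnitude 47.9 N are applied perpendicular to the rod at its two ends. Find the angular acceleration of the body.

I = (1/12)ML² = (1/12)(6.28)(1.79)² = 1.677 kg·m².
The couple gives τ = F·(L/2) + F·(L/2) = F L = (47.9)(1.79) = 85.74 N·m.
Newton's second law for rotation, τ = Iα, gives α = τ/I = 85.74/1.677 = 51.13 rad/s².

α ≈ 51.1 rad/s²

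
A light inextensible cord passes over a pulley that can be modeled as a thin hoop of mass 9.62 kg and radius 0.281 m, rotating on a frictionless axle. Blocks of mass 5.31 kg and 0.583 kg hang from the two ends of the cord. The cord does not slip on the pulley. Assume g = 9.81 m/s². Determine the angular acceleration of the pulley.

I = MR² = (9.62)(0.281)² = 0.7596 kg·m².
Heavier block: m₁g − T₁ = m₁a. Lighter block: T₂ − m₂g = m₂a.
Pulley: (T₁ − T₂)R = Iα = I(a/R), so T₁ − T₂ = (I/R²)a = 1·M_p a = 9.620·a.
Adding the three: (m₁ − m₂)g = (m₁ + m₂ + 9.620)a, so a = (5.31 − 0.583)(9.81)/(5.31 + 0.583 + 9.620) = 2.989 m/s².
α = a/R = 2.989/0.281 = 10.64 rad/s².

α ≈ 10.6 rad/s²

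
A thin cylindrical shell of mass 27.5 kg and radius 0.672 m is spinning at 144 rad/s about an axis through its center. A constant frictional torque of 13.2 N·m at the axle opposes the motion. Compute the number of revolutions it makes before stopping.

I = MR² = (27.5)(0.672)² = 12.42 kg·m².
The net torque has magnitude 13.2 N·m, opposing ω.
|α| = τ/I = 13.20/12.42 = 1.063 rad/s² (deceleration).
ω² = ω₀² − 2|α|θ with ω = 0 ⇒ θ = ω₀²/(2|α|) = 9754 rad = 1552 rev.

≈ 1550 revolutions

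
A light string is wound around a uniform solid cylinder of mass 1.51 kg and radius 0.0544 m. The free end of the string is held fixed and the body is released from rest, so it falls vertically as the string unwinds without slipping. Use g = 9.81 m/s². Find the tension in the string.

Translation: Mg − T = Ma. Rotation about the center: TR = Iα with I = ½MR².
With a = αR: T = (I/R²)a = (1/2)M a, so Mg = (1 + 0.5000)Ma.
a = g/(1 + 0.5000) = 9.81/1.500 = 6.540 m/s².
T = 0.5000·M·a = (0.5000)(1.51)(6.540) = 4.938 N.

T ≈ 4.94 N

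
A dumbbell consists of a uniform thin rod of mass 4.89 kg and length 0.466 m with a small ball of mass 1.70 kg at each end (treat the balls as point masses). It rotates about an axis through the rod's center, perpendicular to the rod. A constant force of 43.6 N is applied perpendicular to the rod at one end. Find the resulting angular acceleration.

I_rod = (1/12)ML² = (1/12)(4.89)(0.466)² = 0.08849 kg·m².
I_balls = 2·m·(L/2)² = 2(1.70)(0.2330)² = 0.1846 kg·m².
Total I = 0.2731 kg·m².
τ = F·(L/2) = (43.6)(0.233) = 10.16 N·m.
α = τ/I = 10.16/0.2731 = 37.20 rad/s².

α ≈ 37.2 rad/s²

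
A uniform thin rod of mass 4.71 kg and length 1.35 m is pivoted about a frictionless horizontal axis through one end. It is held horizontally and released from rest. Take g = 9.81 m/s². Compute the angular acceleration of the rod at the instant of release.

About the pivot, I = (1/3)ML² = (1/3)(4.71)(1.35)² = 2.861 kg·m².
The weight acts at the center, a distance L/2 = 0.6750 m from the pivot; τ = Mg(L/2) = 31.19 N·m.
α = τ/I = 31.19/2.861 = 10.90 rad/s².

α ≈ 10.9 rad/s²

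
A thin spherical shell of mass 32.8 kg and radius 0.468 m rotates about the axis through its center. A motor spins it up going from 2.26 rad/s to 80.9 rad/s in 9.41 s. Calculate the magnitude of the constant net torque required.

I = (2/3)MR² = (2/3)(32.8)(0.468)² = 4.789 kg·m².
α = Δω/Δt = (80.9 − 2.26)/9.41 = 8.357 rad/s².
τ = Iα = (4.789)(8.357) = 40.02 N·m.

τ ≈ 40.0 N·m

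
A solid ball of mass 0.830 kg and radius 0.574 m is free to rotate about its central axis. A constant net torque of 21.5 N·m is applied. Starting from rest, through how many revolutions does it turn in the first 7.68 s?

I = (2/5)MR² = (2/5)(0.830)(0.574)² = 0.1094 kg·m².
α = τ/I = 21.5/0.1094 = 196.6 rad/s².
θ = ½αt² = ½(196.6)(7.68)² = 5797 rad.
Revolutions = θ/(2π) = 922.5.

≈ 923 revolutions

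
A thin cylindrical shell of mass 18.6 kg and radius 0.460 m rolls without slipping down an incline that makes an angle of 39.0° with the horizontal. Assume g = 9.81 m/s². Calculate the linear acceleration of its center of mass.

a ≈ 3.09 m/s²

Translation along the incline: Mg sinθ − f = Ma.
Rotation about the center: fR = Iα with I = MR². No-slip gives a = αR, so f = (I/R²)a = M a.
Substituting: Mg sinθ = (1 + 1.000)Ma, so a = g sinθ/(1 + 1.000) = (9.81) sin 39.0° / 2.000 = 3.087 m/s².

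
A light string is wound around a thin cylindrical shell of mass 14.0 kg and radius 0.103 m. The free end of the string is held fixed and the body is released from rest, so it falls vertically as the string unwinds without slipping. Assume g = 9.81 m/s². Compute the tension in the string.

T ≈ 68.7 N

Translation: Mg − T = Ma. Rotation about the center: TR = Iα with I = MR².
With a = αR: T = (I/R²)a = M a, so Mg = (1 + 1.000)Ma.
a = g/(1 + 1.000) = 9.81/2.000 = 4.905 m/s².
T = 1.000·M·a = (1.000)(14.0)(4.905) = 68.67 N.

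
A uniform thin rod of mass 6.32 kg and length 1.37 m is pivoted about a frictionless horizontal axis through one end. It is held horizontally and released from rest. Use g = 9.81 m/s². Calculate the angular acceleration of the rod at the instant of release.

α ≈ 10.7 rad/s²

About the pivot, I = (1/3)ML² = (1/3)(6.32)(1.37)² = 3.954 kg·m².
The weight acts at the center, a distance L/2 = 0.6850 m from the pivot; τ = Mg(L/2) = 42.47 N·m.
α = τ/I = 42.47/3.954 = 10.74 rad/s².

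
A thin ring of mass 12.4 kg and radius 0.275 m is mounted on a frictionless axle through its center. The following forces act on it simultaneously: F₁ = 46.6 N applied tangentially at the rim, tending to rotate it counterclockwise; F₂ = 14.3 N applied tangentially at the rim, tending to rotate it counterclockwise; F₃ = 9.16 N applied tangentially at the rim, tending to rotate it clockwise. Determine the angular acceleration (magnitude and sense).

I = MR² = (12.4)(0.275)² = 0.9378 kg·m².
Taking counterclockwise as positive: τ₁ = +(46.6)(0.275) = +12.82 N·m; τ₂ = +(14.3)(0.275) = +3.933 N·m; τ₃ = −(9.16)(0.275) = −2.519 N·m.
Net torque τ = 14.23 N·m.
α = τ/I = 14.23/0.9378 = 15.17 rad/s².

α ≈ 15.2 rad/s², counterclockwise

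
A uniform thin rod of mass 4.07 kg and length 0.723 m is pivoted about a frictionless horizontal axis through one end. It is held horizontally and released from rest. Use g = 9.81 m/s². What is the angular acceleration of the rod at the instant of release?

α ≈ 20.4 rad/s²

About the pivot, I = (1/3)ML² = (1/3)(4.07)(0.723)² = 0.7092 kg·m².
The weight acts at the center, a distance L/2 = 0.3615 m from the pivot; τ = Mg(L/2) = 14.43 N·m.
α = τ/I = 14.43/0.7092 = 20.35 rad/s².
(Equivalently α = (3g/(2L)) = 20.35 rad/s².)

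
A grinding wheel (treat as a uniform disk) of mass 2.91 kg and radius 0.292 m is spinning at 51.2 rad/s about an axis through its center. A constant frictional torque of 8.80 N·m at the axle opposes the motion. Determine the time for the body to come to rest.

I = ½MR² = (1/2)(2.91)(0.292)² = 0.1241 kg·m².
The net torque has magnitude 8.80 N·m, opposing ω.
|α| = τ/I = 8.800/0.1241 = 70.93 rad/s² (deceleration).
0 = ω₀ − |α|t ⇒ t = ω₀/|α| = 51.2/70.93 = 0.7218 s.

t ≈ 0.722 s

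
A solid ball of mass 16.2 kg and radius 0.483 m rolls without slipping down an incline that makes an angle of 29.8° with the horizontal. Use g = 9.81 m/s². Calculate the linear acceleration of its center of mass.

Translation along the incline: Mg sinθ − f = Ma.
Rotation about the center: fR = Iα with I = (2/5)MR². No-slip gives a = αR, so f = (I/R²)a = (2/5)M a.
Substituting: Mg sinθ = (1 + 0.4000)Ma, so a = g sinθ/(1 + 0.4000) = (9.81) sin 29.8° / 1.400 = 3.482 m/s².

a ≈ 3.48 m/s²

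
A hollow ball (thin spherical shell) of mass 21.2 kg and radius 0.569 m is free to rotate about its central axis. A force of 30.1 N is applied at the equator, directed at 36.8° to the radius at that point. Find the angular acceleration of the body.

I = (2/3)MR² = (2/3)(21.2)(0.569)² = 4.576 kg·m².
Only the tangential component produces torque: τ = F R sinθ = (30.1)(0.569) sin 36.8° = 10.26 N·m.
Newton's second law for rotation, τ = Iα, gives α = τ/I = 10.26/4.576 = 2.242 rad/s².

α ≈ 2.24 rad/s²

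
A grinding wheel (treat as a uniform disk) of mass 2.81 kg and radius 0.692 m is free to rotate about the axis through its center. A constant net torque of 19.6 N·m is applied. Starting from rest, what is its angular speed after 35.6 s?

I = ½MR² = (1/2)(2.81)(0.692)² = 0.6728 kg·m².
α = τ/I = 19.6/0.6728 = 29.13 rad/s².
ω = ω₀ + αt = 0 + (29.13)(35.6) = 1037 rad/s.

ω ≈ 1040 rad/s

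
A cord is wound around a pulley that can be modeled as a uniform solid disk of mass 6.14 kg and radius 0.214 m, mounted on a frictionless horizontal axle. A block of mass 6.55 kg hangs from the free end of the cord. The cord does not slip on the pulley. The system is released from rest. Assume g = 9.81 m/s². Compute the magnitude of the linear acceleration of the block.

I = ½MR² = (1/2)(6.14)(0.214)² = 0.1406 kg·m².
Block: mg − T = ma. Pulley: TR = Iα. No-slip: a = αR, so T = (I/R²)a = 3.070·a.
Then mg = (m + 3.070)a, so a = (6.55)(9.81)/(6.55 + 3.070) = 6.679 m/s².

a ≈ 6.68 m/s²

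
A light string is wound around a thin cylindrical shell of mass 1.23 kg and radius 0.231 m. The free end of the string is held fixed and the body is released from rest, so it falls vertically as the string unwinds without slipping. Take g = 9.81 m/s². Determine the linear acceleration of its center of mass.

a ≈ 4.91 m/s²

Translation: Mg − T = Ma. Rotation about the center: TR = Iα with I = MR².
With a = αR: T = (I/R²)a = M a, so Mg = (1 + 1.000)Ma.
a = g/(1 + 1.000) = 9.81/2.000 = 4.905 m/s².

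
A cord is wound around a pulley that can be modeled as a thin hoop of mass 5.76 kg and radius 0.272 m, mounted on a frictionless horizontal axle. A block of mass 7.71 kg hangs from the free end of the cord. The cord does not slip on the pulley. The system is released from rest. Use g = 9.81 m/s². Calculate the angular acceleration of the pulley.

I = MR² = (5.76)(0.272)² = 0.4261 kg·m².
Block: mg − T = ma. Pulley: TR = Iα. No-slip: a = αR, so T = (I/R²)a = 5.760·a.
Then mg = (m + 5.760)a, so a = (7.71)(9.81)/(7.71 + 5.760) = 5.615 m/s².
α = a/R = 5.615/0.272 = 20.64 rad/s².

α ≈ 20.6 rad/s²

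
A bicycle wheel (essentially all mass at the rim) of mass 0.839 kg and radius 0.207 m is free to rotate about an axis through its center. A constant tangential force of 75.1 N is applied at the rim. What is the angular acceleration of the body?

α ≈ 432 rad/s²

I = MR² = (0.839)(0.207)² = 0.03595 kg·m².
τ = F R = (75.1)(0.207) = 15.55 N·m.
From τ = Iα: α = 15.55/0.03595 = 432.4 rad/s².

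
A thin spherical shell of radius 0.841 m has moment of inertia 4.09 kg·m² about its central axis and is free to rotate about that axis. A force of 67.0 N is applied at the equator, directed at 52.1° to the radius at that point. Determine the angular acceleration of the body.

α ≈ 10.9 rad/s²

Only the tangential component produces torque: τ = F R sinθ = (67.0)(0.841) sin 52.1° = 44.46 N·m.
Newton's second law for rotation, τ = Iα, gives α = τ/I = 44.46/4.090 = 10.87 rad/s².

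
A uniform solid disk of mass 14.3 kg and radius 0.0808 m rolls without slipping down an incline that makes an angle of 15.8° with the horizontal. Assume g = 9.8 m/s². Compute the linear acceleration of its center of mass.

Translation along the incline: Mg sinθ − f = Ma.
Rotation about the center: fR = Iα with I = ½MR². No-slip gives a = αR, so f = (I/R²)a = (1/2)M a.
Substituting: Mg sinθ = (1 + 0.5000)Ma, so a = g sinθ/(1 + 0.5000) = (9.8) sin 15.8° / 1.500 = 1.779 m/s².

a ≈ 1.78 m/s²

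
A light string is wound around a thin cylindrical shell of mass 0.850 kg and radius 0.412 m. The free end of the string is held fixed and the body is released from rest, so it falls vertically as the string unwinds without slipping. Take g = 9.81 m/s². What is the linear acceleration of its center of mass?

a ≈ 4.91 m/s²

Translation: Mg − T = Ma. Rotation about the center: TR = Iα with I = MR².
With a = αR: T = (I/R²)a = M a, so Mg = (1 + 1.000)Ma.
a = g/(1 + 1.000) = 9.81/2.000 = 4.905 m/s².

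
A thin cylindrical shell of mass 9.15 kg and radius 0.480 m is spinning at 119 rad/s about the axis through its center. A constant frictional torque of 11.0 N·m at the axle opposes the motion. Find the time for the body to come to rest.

t ≈ 22.8 s

I = MR² = (9.15)(0.480)² = 2.108 kg·m².
The net torque has magnitude 11.0 N·m, opposing ω.
|α| = τ/I = 11.00/2.108 = 5.218 rad/s² (deceleration).
0 = ω₀ − |α|t ⇒ t = ω₀/|α| = 119/5.218 = 22.81 s.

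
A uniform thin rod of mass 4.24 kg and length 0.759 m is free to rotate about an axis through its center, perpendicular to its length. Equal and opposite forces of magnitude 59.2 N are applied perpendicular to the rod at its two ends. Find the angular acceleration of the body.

I = (1/12)ML² = (1/12)(4.24)(0.759)² = 0.2035 kg·m².
The couple gives τ = F·(L/2) + F·(L/2) = F L = (59.2)(0.759) = 44.93 N·m.
From τ = Iα: α = 44.93/0.2035 = 220.7 rad/s².

α ≈ 221 rad/s²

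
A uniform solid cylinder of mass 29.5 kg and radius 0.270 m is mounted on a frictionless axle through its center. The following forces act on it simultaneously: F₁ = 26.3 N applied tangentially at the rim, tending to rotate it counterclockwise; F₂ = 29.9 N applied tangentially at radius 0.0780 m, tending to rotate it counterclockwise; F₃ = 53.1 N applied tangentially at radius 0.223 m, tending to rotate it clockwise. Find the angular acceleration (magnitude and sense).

I = ½MR² = (1/2)(29.5)(0.270)² = 1.075 kg·m².
Taking counterclockwise as positive: τ₁ = +(26.3)(0.270) = +7.101 N·m; τ₂ = +(29.9)(0.0780) = +2.332 N·m; τ₃ = −(53.1)(0.223) = −11.84 N·m.
Net torque τ = -2.408 N·m.
α = τ/I = -2.408/1.075 = -2.240 rad/s².

α ≈ 2.24 rad/s², clockwise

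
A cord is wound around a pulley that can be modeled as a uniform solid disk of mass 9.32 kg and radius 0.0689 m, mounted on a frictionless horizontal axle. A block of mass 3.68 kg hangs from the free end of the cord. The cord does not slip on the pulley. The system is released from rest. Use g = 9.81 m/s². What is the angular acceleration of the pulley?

α ≈ 62.8 rad/s²

I = ½MR² = (1/2)(9.32)(0.0689)² = 0.02212 kg·m².
Block: mg − T = ma. Pulley: TR = Iα. No-slip: a = αR, so T = (I/R²)a = 4.660·a.
Then mg = (m + 4.660)a, so a = (3.68)(9.81)/(3.68 + 4.660) = 4.329 m/s².
α = a/R = 4.329/0.0689 = 62.82 rad/s².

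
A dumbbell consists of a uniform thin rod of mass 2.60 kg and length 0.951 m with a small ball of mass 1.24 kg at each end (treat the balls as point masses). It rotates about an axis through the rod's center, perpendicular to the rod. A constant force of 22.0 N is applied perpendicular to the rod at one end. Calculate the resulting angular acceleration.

α ≈ 13.8 rad/s²

I_rod = (1/12)ML² = (1/12)(2.60)(0.951)² = 0.1960 kg·m².
I_balls = 2·m·(L/2)² = 2(1.24)(0.4755)² = 0.5607 kg·m².
Total I = 0.7567 kg·m².
τ = F·(L/2) = (22.0)(0.475) = 10.46 N·m.
α = τ/I = 10.46/0.7567 = 13.82 rad/s².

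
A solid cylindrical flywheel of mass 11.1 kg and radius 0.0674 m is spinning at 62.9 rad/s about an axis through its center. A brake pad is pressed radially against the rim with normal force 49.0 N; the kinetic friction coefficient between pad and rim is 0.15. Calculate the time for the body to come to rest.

t ≈ 3.20 s

I = ½MR² = (1/2)(11.1)(0.0674)² = 0.02521 kg·m².
Friction force f = μN = (0.15)(49.0) = 7.350 N at the rim; torque magnitude τ = fR = 0.4954 N·m, opposing ω.
|α| = τ/I = 0.4954/0.02521 = 19.65 rad/s² (deceleration).
0 = ω₀ − |α|t ⇒ t = ω₀/|α| = 62.9/19.65 = 3.201 s.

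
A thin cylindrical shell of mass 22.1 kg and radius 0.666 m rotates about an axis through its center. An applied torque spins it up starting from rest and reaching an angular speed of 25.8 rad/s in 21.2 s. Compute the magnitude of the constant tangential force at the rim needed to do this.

F ≈ 17.9 N

I = MR² = (22.1)(0.666)² = 9.803 kg·m².
α = Δω/Δt = (25.8 − 0)/21.2 = 1.217 rad/s².
The required torque is τ = Iα = (9.803)(1.217) = 11.93 N·m.
A tangential force at the rim gives τ = FR, so F = τ/R = 11.93/0.666 = 17.91 N.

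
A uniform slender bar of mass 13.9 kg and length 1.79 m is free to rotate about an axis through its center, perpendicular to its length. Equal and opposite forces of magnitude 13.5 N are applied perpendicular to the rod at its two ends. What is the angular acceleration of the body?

I = (1/12)ML² = (1/12)(13.9)(1.79)² = 3.711 kg·m².
The couple gives τ = F·(L/2) + F·(L/2) = F L = (13.5)(1.79) = 24.16 N·m.
Newton's second law for rotation, τ = Iα, gives α = τ/I = 24.16/3.711 = 6.511 rad/s².

α ≈ 6.51 rad/s²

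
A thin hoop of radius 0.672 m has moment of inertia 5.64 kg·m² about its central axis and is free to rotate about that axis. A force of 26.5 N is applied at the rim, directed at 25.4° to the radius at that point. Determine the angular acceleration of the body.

Only the tangential component produces torque: τ = F R sinθ = (26.5)(0.672) sin 25.4° = 7.638 N·m.
Newton's second law for rotation, τ = Iα, gives α = τ/I = 7.638/5.640 = 1.354 rad/s².

α ≈ 1.35 rad/s²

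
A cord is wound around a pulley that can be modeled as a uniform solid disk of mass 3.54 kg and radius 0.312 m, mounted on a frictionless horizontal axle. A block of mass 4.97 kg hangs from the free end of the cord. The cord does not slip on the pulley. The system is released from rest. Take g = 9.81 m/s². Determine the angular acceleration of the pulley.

α ≈ 23.2 rad/s²

I = ½MR² = (1/2)(3.54)(0.312)² = 0.1723 kg·m².
Block: mg − T = ma. Pulley: TR = Iα. No-slip: a = αR, so T = (I/R²)a = 1.770·a.
Then mg = (m + 1.770)a, so a = (4.97)(9.81)/(4.97 + 1.770) = 7.234 m/s².
α = a/R = 7.234/0.312 = 23.19 rad/s².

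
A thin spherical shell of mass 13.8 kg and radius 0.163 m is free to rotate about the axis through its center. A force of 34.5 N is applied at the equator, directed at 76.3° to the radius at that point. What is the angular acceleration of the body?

I = (2/3)MR² = (2/3)(13.8)(0.163)² = 0.2444 kg·m².
Only the tangential component produces torque: τ = F R sinθ = (34.5)(0.163) sin 76.3° = 5.464 N·m.
Newton's second law for rotation, τ = Iα, gives α = τ/I = 5.464/0.2444 = 22.35 rad/s².

α ≈ 22.4 rad/s²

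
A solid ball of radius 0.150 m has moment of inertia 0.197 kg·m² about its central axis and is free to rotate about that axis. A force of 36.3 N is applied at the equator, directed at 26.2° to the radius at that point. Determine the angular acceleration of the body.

Only the tangential component produces torque: τ = F R sinθ = (36.3)(0.150) sin 26.2° = 2.404 N·m.
From τ = Iα: α = 2.404/0.1970 = 12.20 rad/s².

α ≈ 12.2 rad/s²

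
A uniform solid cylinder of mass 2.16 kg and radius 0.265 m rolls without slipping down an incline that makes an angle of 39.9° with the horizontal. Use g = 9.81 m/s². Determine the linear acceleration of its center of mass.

a ≈ 4.20 m/s²

Translation along the incline: Mg sinθ − f = Ma.
Rotation about the center: fR = Iα with I = ½MR². No-slip gives a = αR, so f = (I/R²)a = (1/2)M a.
Substituting: Mg sinθ = (1 + 0.5000)Ma, so a = g sinθ/(1 + 0.5000) = (9.81) sin 39.9° / 1.500 = 4.195 m/s².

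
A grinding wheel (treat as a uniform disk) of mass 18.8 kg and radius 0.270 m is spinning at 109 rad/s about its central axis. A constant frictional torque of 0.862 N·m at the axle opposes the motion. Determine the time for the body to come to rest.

t ≈ 86.7 s

I = ½MR² = (1/2)(18.8)(0.270)² = 0.6853 kg·m².
The net torque has magnitude 0.862 N·m, opposing ω.
|α| = τ/I = 0.8620/0.6853 = 1.258 rad/s² (deceleration).
0 = ω₀ − |α|t ⇒ t = ω₀/|α| = 109/1.258 = 86.65 s.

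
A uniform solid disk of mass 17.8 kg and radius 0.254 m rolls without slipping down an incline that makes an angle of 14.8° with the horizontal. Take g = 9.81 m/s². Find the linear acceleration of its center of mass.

a ≈ 1.67 m/s²

Translation along the incline: Mg sinθ − f = Ma.
Rotation about the center: fR = Iα with I = ½MR². No-slip gives a = αR, so f = (I/R²)a = (1/2)M a.
Substituting: Mg sinθ = (1 + 0.5000)Ma, so a = g sinθ/(1 + 0.5000) = (9.81) sin 14.8° / 1.500 = 1.671 m/s².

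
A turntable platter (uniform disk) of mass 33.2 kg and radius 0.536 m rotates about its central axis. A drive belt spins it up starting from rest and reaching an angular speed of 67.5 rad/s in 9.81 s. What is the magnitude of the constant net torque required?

I = ½MR² = (1/2)(33.2)(0.536)² = 4.769 kg·m².
α = Δω/Δt = (67.5 − 0)/9.81 = 6.881 rad/s².
τ = Iα = (4.769)(6.881) = 32.82 N·m.

τ ≈ 32.8 N·m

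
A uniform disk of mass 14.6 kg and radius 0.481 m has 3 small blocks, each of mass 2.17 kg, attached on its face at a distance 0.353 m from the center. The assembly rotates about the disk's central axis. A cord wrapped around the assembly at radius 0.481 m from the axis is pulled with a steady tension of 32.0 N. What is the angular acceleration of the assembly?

α ≈ 6.16 rad/s²

I_disk = ½MR² = ½(14.6)(0.481)² = 1.689 kg·m².
I_blocks = 3·m·r² = 3(2.17)(0.353)² = 0.8112 kg·m².
Total I = 2.500 kg·m².
τ = F r = (32.0)(0.481) = 15.39 N·m.
α = τ/I = 15.39/2.500 = 6.156 rad/s².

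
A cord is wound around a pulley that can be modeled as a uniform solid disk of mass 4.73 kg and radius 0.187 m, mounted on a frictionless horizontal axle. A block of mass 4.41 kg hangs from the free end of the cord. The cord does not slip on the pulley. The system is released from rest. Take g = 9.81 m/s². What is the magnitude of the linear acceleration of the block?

I = ½MR² = (1/2)(4.73)(0.187)² = 0.08270 kg·m².
Block: mg − T = ma. Pulley: TR = Iα. No-slip: a = αR, so T = (I/R²)a = 2.365·a.
Then mg = (m + 2.365)a, so a = (4.41)(9.81)/(4.41 + 2.365) = 6.386 m/s².

a ≈ 6.39 m/s²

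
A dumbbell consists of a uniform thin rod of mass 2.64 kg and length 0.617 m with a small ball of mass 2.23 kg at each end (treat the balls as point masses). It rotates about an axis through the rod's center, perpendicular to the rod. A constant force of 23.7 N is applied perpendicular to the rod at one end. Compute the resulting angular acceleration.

I_rod = (1/12)ML² = (1/12)(2.64)(0.617)² = 0.08375 kg·m².
I_balls = 2·m·(L/2)² = 2(2.23)(0.3085)² = 0.4245 kg·m².
Total I = 0.5082 kg·m².
τ = F·(L/2) = (23.7)(0.308) = 7.311 N·m.
α = τ/I = 7.311/0.5082 = 14.39 rad/s².

α ≈ 14.4 rad/s²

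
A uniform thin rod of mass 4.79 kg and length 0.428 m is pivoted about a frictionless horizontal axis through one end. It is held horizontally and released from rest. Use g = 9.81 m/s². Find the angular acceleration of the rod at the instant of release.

About the pivot, I = (1/3)ML² = (1/3)(4.79)(0.428)² = 0.2925 kg·m².
The weight acts at the center, a distance L/2 = 0.2140 m from the pivot; τ = Mg(L/2) = 10.06 N·m.
α = τ/I = 10.06/0.2925 = 34.38 rad/s².

α ≈ 34.4 rad/s²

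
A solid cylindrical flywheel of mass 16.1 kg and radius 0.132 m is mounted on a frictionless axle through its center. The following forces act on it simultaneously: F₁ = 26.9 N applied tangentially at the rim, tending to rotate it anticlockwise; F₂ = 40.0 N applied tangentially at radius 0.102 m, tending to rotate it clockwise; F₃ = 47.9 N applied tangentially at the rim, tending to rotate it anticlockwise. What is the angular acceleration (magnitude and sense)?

I = ½MR² = (1/2)(16.1)(0.132)² = 0.1403 kg·m².
Taking anticlockwise as positive: τ₁ = +(26.9)(0.132) = +3.551 N·m; τ₂ = −(40.0)(0.102) = −4.080 N·m; τ₃ = +(47.9)(0.132) = +6.323 N·m.
Net torque τ = 5.794 N·m.
α = τ/I = 5.794/0.1403 = 41.31 rad/s².

α ≈ 41.3 rad/s², anticlockwise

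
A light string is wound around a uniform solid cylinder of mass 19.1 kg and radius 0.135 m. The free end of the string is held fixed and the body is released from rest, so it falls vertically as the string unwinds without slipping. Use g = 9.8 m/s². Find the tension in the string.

T ≈ 62.4 N

Translation: Mg − T = Ma. Rotation about the center: TR = Iα with I = ½MR².
With a = αR: T = (I/R²)a = (1/2)M a, so Mg = (1 + 0.5000)Ma.
a = g/(1 + 0.5000) = 9.8/1.500 = 6.533 m/s².
T = 0.5000·M·a = (0.5000)(19.1)(6.533) = 62.39 N.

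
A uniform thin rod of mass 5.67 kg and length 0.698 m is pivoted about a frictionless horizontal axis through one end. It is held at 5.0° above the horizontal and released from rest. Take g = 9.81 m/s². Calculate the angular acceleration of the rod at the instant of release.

α ≈ 21.0 rad/s²

About the pivot, I = (1/3)ML² = (1/3)(5.67)(0.698)² = 0.9208 kg·m².
The weight acts at the center, a distance L/2 = 0.3490 m from the pivot; τ = Mg(L/2) cos 5.0° = 19.34 N·m.
α = τ/I = 19.34/0.9208 = 21.00 rad/s².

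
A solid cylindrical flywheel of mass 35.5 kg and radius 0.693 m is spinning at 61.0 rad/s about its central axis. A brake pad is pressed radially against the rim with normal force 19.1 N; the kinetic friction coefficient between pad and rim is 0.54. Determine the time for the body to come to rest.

t ≈ 72.8 s

I = ½MR² = (1/2)(35.5)(0.693)² = 8.524 kg·m².
Friction force f = μN = (0.54)(19.1) = 10.31 N at the rim; torque magnitude τ = fR = 7.148 N·m, opposing ω.
|α| = τ/I = 7.148/8.524 = 0.8385 rad/s² (deceleration).
0 = ω₀ − |α|t ⇒ t = ω₀/|α| = 61.0/0.8385 = 72.75 s.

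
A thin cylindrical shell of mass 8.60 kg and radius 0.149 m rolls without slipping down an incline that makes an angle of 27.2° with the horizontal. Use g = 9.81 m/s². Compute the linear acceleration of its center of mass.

a ≈ 2.24 m/s²

Translation along the incline: Mg sinθ − f = Ma.
Rotation about the center: fR = Iα with I = MR². No-slip gives a = αR, so f = (I/R²)a = M a.
Substituting: Mg sinθ = (1 + 1.000)Ma, so a = g sinθ/(1 + 1.000) = (9.81) sin 27.2° / 2.000 = 2.242 m/s².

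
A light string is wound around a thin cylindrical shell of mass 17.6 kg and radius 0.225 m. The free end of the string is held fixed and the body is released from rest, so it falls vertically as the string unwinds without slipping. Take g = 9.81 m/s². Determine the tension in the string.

T ≈ 86.3 N

Translation: Mg − T = Ma. Rotation about the center: TR = Iα with I = MR².
With a = αR: T = (I/R²)a = M a, so Mg = (1 + 1.000)Ma.
a = g/(1 + 1.000) = 9.81/2.000 = 4.905 m/s².
T = 1.000·M·a = (1.000)(17.6)(4.905) = 86.33 N.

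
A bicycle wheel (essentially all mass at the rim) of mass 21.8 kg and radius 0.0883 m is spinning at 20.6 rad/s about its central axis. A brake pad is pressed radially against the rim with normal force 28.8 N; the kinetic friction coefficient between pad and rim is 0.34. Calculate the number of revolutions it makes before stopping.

≈ 6.64 revolutions

I = MR² = (21.8)(0.0883)² = 0.1700 kg·m².
Friction force f = μN = (0.34)(28.8) = 9.792 N at the rim; torque magnitude τ = fR = 0.8646 N·m, opposing ω.
|α| = τ/I = 0.8646/0.1700 = 5.087 rad/s² (deceleration).
ω² = ω₀² − 2|α|θ with ω = 0 ⇒ θ = ω₀²/(2|α|) = 41.71 rad = 6.639 rev.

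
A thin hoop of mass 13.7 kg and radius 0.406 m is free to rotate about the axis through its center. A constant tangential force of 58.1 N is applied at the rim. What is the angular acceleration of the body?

α ≈ 10.4 rad/s²

I = MR² = (13.7)(0.406)² = 2.258 kg·m².
τ = F R = (58.1)(0.406) = 23.59 N·m.
From τ = Iα: α = 23.59/2.258 = 10.45 rad/s².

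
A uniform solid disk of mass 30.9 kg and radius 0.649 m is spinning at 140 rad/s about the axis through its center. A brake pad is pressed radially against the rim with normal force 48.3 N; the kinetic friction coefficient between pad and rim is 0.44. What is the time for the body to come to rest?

t ≈ 66.1 s

I = ½MR² = (1/2)(30.9)(0.649)² = 6.508 kg·m².
Friction force f = μN = (0.44)(48.3) = 21.25 N at the rim; torque magnitude τ = fR = 13.79 N·m, opposing ω.
|α| = τ/I = 13.79/6.508 = 2.119 rad/s² (deceleration).
0 = ω₀ − |α|t ⇒ t = ω₀/|α| = 140/2.119 = 66.05 s.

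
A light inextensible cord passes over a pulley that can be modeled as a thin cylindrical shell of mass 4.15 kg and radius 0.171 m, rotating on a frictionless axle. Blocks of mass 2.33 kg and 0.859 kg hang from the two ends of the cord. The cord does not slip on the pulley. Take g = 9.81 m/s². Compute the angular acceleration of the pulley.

α ≈ 11.5 rad/s²

I = MR² = (4.15)(0.171)² = 0.1214 kg·m².
Heavier block: m₁g − T₁ = m₁a. Lighter block: T₂ − m₂g = m₂a.
Pulley: (T₁ − T₂)R = Iα = I(a/R), so T₁ − T₂ = (I/R²)a = 1·M_p a = 4.150·a.
Adding the three: (m₁ − m₂)g = (m₁ + m₂ + 4.150)a, so a = (2.33 − 0.859)(9.81)/(2.33 + 0.859 + 4.150) = 1.966 m/s².
α = a/R = 1.966/0.171 = 11.50 rad/s².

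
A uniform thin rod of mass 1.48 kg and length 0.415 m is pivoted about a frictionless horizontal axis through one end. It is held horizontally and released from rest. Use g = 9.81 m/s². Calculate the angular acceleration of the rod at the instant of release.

α ≈ 35.5 rad/s²

About the pivot, I = (1/3)ML² = (1/3)(1.48)(0.415)² = 0.08496 kg·m².
The weight acts at the center, a distance L/2 = 0.2075 m from the pivot; τ = Mg(L/2) = 3.013 N·m.
α = τ/I = 3.013/0.08496 = 35.46 rad/s².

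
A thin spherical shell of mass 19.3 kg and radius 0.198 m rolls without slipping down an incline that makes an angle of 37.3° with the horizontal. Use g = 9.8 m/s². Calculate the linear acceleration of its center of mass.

a ≈ 3.56 m/s²

Translation along the incline: Mg sinθ − f = Ma.
Rotation about the center: fR = Iα with I = (2/3)MR². No-slip gives a = αR, so f = (I/R²)a = (2/3)M a.
Substituting: Mg sinθ = (1 + 0.6667)Ma, so a = g sinθ/(1 + 0.6667) = (9.8) sin 37.3° / 1.667 = 3.563 m/s².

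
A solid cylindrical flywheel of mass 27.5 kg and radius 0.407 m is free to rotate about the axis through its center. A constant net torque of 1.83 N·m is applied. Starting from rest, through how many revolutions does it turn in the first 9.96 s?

I = ½MR² = (1/2)(27.5)(0.407)² = 2.278 kg·m².
α = τ/I = 1.83/2.278 = 0.8035 rad/s².
θ = ½αt² = ½(0.8035)(9.96)² = 39.85 rad.
Revolutions = θ/(2π) = 6.343.

≈ 6.34 revolutions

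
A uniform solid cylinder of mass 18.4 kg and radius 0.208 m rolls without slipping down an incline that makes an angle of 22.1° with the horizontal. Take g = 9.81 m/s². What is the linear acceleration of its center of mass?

Translation along the incline: Mg sinθ − f = Ma.
Rotation about the center: fR = Iα with I = ½MR². No-slip gives a = αR, so f = (I/R²)a = (1/2)M a.
Substituting: Mg sinθ = (1 + 0.5000)Ma, so a = g sinθ/(1 + 0.5000) = (9.81) sin 22.1° / 1.500 = 2.461 m/s².

a ≈ 2.46 m/s²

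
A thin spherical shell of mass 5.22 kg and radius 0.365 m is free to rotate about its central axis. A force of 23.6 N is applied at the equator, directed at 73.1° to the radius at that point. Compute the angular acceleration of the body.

α ≈ 17.8 rad/s²

I = (2/3)MR² = (2/3)(5.22)(0.365)² = 0.4636 kg·m².
Only the tangential component produces torque: τ = F R sinθ = (23.6)(0.365) sin 73.1° = 8.242 N·m.
From τ = Iα: α = 8.242/0.4636 = 17.78 rad/s².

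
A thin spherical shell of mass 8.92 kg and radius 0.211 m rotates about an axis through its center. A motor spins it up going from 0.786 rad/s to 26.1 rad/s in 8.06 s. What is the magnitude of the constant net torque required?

τ ≈ 0.832 N·m

I = (2/3)MR² = (2/3)(8.92)(0.211)² = 0.2648 kg·m².
α = Δω/Δt = (26.1 − 0.786)/8.06 = 3.141 rad/s².
τ = Iα = (0.2648)(3.141) = 0.8315 N·m.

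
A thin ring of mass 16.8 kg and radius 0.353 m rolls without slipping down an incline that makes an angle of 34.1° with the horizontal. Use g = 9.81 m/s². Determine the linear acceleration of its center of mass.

Translation along the incline: Mg sinθ − f = Ma.
Rotation about the center: fR = Iα with I = MR². No-slip gives a = αR, so f = (I/R²)a = M a.
Substituting: Mg sinθ = (1 + 1.000)Ma, so a = g sinθ/(1 + 1.000) = (9.81) sin 34.1° / 2.000 = 2.750 m/s².

a ≈ 2.75 m/s²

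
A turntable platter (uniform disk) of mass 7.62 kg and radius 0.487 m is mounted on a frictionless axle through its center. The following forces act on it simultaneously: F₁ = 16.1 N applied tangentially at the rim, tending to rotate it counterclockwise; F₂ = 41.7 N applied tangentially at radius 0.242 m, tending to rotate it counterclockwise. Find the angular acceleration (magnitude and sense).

α ≈ 19.8 rad/s², counterclockwise

I = ½MR² = (1/2)(7.62)(0.487)² = 0.9036 kg·m².
Taking counterclockwise as positive: τ₁ = +(16.1)(0.487) = +7.841 N·m; τ₂ = +(41.7)(0.242) = +10.09 N·m.
Net torque τ = 17.93 N·m.
α = τ/I = 17.93/0.9036 = 19.84 rad/s².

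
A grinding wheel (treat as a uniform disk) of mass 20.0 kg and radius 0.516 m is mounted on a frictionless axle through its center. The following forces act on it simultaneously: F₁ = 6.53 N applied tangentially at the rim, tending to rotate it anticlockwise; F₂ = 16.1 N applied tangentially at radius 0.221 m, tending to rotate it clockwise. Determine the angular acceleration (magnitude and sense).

α ≈ 0.0708 rad/s², clockwise

I = ½MR² = (1/2)(20.0)(0.516)² = 2.663 kg·m².
Taking anticlockwise as positive: τ₁ = +(6.53)(0.516) = +3.369 N·m; τ₂ = −(16.1)(0.221) = −3.558 N·m.
Net torque τ = -0.1886 N·m.
α = τ/I = -0.1886/2.663 = -0.07084 rad/s².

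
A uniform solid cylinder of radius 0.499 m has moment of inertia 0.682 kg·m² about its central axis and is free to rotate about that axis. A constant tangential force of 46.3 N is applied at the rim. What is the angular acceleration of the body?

α ≈ 33.9 rad/s²

τ = F R = (46.3)(0.499) = 23.10 N·m.
Newton's second law for rotation, τ = Iα, gives α = τ/I = 23.10/0.6820 = 33.88 rad/s².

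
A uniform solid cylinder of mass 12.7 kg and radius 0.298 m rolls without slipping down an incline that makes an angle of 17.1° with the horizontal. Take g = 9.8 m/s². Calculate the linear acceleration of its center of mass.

Translation along the incline: Mg sinθ − f = Ma.
Rotation about the center: fR = Iα with I = ½MR². No-slip gives a = αR, so f = (I/R²)a = (1/2)M a.
Substituting: Mg sinθ = (1 + 0.5000)Ma, so a = g sinθ/(1 + 0.5000) = (9.8) sin 17.1° / 1.500 = 1.921 m/s².

a ≈ 1.92 m/s²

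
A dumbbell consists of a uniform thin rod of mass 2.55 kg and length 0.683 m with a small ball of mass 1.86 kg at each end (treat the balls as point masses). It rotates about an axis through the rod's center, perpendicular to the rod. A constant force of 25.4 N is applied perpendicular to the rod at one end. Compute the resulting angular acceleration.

α ≈ 16.3 rad/s²

I_rod = (1/12)ML² = (1/12)(2.55)(0.683)² = 0.09913 kg·m².
I_balls = 2·m·(L/2)² = 2(1.86)(0.3415)² = 0.4338 kg·m².
Total I = 0.5330 kg·m².
τ = F·(L/2) = (25.4)(0.342) = 8.674 N·m.
α = τ/I = 8.674/0.5330 = 16.28 rad/s².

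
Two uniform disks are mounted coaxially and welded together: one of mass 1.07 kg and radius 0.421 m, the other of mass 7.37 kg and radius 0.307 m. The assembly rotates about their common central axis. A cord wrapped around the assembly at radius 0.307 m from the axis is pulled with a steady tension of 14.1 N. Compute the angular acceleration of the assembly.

α ≈ 9.79 rad/s²

I = ½M₁R₁² + ½M₂R₂² = ½(1.07)(0.421)² + ½(7.37)(0.307)² = 0.4421 kg·m².
τ = F r = (14.1)(0.307) = 4.329 N·m.
α = τ/I = 4.329/0.4421 = 9.791 rad/s².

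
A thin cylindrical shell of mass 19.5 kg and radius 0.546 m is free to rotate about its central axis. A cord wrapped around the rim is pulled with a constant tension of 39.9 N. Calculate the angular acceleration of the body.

α ≈ 3.75 rad/s²

I = MR² = (19.5)(0.546)² = 5.813 kg·m².
τ = F R = (39.9)(0.546) = 21.79 N·m.
From τ = Iα: α = 21.79/5.813 = 3.748 rad/s².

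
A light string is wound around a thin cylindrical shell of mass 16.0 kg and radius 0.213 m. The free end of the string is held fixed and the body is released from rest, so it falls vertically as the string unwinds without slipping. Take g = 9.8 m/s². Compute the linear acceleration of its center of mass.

Translation: Mg − T = Ma. Rotation about the center: TR = Iα with I = MR².
With a = αR: T = (I/R²)a = M a, so Mg = (1 + 1.000)Ma.
a = g/(1 + 1.000) = 9.8/2.000 = 4.900 m/s².

a ≈ 4.90 m/s²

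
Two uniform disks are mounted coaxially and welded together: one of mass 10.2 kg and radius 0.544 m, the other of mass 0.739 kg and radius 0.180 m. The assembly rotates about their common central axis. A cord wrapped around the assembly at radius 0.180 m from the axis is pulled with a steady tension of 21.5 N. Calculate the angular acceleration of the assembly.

α ≈ 2.54 rad/s²

I = ½M₁R₁² + ½M₂R₂² = ½(10.2)(0.544)² + ½(0.739)(0.180)² = 1.521 kg·m².
τ = F r = (21.5)(0.180) = 3.870 N·m.
α = τ/I = 3.870/1.521 = 2.544 rad/s².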